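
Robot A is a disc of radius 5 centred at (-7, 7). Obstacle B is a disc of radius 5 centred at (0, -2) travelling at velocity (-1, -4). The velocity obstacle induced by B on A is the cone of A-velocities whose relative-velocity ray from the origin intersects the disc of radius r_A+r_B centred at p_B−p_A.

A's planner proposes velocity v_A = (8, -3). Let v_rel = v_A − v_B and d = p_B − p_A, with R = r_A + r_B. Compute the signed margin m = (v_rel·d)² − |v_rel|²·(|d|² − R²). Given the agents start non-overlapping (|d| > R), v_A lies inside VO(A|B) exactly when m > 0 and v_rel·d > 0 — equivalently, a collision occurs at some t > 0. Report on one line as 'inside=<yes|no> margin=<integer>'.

d = (7, -9),  |d|² = 130;  R = 5+5 = 10,  c = 130−10² = 30
v_rel = (9, 1),  |v_rel|² = 82;  v_rel·d = (9)·(7) + (1)·(-9) = 54
82·t² − 108·t + 30 = 0  ⇒  m = 54² − 82·30 = 456
m = 456 > 0,  v_rel·d = 54 > 0  ⇒  inside

inside=yes margin=456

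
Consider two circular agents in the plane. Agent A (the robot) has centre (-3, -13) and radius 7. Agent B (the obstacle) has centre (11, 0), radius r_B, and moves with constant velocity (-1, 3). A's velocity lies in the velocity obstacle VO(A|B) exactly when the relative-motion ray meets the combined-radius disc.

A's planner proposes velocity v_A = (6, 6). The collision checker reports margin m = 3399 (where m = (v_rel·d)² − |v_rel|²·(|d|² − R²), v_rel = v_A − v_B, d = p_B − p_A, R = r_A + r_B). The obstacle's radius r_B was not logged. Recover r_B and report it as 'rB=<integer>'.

m = 3399
d = (14, 13);  v_rel = (7, 3),  |v_rel|² = 58
v_rel×d = (7)·(13) − (3)·(14) = 49
since m = R²·58 − 49²:  R² = (2401 + 3399) / 58 = 100
R = √100 = 10  ⇒  r_B = 10 − 7 = 3

rB=3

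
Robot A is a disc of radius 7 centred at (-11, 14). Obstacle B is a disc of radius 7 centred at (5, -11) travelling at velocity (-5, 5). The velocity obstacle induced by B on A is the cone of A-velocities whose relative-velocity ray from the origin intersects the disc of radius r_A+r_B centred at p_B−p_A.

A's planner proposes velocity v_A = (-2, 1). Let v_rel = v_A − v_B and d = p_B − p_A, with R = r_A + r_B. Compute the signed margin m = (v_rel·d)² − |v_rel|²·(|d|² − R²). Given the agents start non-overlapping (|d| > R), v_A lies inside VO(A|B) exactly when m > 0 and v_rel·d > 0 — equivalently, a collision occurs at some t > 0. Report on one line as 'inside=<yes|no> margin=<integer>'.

d = (16, -25),  |d|² = 881;  R = 7+7 = 14,  c = 881−14² = 685
v_rel = (3, -4),  |v_rel|² = 25;  v_rel·d = (3)·(16) + (-4)·(-25) = 148
25·t² − 296·t + 685 = 0  ⇒  m = 148² − 25·685 = 4779
m = 4779 > 0,  v_rel·d = 148 > 0  ⇒  inside

inside=yes margin=4779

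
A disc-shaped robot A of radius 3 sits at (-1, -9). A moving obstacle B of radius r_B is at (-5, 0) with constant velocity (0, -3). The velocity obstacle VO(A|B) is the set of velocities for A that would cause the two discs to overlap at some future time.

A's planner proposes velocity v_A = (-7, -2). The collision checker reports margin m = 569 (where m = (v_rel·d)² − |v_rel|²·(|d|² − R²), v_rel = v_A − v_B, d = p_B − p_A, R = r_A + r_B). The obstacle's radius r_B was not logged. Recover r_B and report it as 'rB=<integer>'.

m = 569
d = (-4, 9);  v_rel = (-7, 1),  |v_rel|² = 50
v_rel×d = (-7)·(9) − (1)·(-4) = -59
since m = R²·50 − (-59)²:  R² = (3481 + 569) / 50 = 81
R = √81 = 9  ⇒  r_B = 9 − 3 = 6

rB=6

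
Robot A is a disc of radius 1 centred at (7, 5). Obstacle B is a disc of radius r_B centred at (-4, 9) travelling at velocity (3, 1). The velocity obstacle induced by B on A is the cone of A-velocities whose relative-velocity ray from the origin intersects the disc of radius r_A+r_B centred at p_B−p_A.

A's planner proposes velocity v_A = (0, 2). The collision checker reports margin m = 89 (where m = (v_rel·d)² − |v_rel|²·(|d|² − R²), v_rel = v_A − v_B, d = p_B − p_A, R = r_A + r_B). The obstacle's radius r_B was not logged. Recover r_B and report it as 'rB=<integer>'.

m = 89
d = (-11, 4);  v_rel = (-3, 1),  |v_rel|² = 10
v_rel×d = (-3)·(4) − (1)·(-11) = -1
since m = R²·10 − (-1)²:  R² = (1 + 89) / 10 = 9
R = √9 = 3  ⇒  r_B = 3 − 1 = 2

rB=2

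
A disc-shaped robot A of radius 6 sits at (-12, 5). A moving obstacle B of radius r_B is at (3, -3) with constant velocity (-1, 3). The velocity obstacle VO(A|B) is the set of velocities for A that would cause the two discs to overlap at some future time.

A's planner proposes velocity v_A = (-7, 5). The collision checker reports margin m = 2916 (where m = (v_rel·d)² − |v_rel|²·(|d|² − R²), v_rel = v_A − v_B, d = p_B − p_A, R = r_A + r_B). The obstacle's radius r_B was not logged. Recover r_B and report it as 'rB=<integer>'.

m = 2916
d = (15, -8);  v_rel = (-6, 2),  |v_rel|² = 40
v_rel×d = (-6)·(-8) − (2)·(15) = 18
since m = R²·40 − 18²:  R² = (324 + 2916) / 40 = 81
R = √81 = 9  ⇒  r_B = 9 − 6 = 3

rB=3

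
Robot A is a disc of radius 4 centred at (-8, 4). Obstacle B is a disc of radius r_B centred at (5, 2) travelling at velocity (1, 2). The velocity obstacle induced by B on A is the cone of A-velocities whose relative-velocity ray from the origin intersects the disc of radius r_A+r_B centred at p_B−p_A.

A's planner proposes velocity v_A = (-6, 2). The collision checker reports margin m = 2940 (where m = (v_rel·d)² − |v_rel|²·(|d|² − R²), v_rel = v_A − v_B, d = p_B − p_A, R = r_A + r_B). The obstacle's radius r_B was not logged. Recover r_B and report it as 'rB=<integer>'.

m = 2940
d = (13, -2);  v_rel = (-7, 0),  |v_rel|² = 49
v_rel×d = (-7)·(-2) − (0)·(13) = 14
since m = R²·49 − 14²:  R² = (196 + 2940) / 49 = 64
R = √64 = 8  ⇒  r_B = 8 − 4 = 4

rB=4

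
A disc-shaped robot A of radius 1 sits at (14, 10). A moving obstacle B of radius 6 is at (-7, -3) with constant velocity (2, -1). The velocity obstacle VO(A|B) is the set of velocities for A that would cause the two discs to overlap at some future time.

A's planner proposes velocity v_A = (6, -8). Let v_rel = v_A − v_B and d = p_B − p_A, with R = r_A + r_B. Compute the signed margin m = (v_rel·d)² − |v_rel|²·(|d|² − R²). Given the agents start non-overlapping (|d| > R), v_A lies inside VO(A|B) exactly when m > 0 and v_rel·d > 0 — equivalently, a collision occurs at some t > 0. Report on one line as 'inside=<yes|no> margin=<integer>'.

d = (-21, -13),  |d|² = 610;  R = 1+6 = 7,  c = 610−7² = 561
v_rel = (4, -7),  |v_rel|² = 65;  v_rel·d = (4)·(-21) + (-7)·(-13) = 7
65·t² − 14·t + 561 = 0  ⇒  m = 7² − 65·561 = -36416
m = -36416 < 0,  v_rel·d = 7 > 0  ⇒  outside

inside=no margin=-36416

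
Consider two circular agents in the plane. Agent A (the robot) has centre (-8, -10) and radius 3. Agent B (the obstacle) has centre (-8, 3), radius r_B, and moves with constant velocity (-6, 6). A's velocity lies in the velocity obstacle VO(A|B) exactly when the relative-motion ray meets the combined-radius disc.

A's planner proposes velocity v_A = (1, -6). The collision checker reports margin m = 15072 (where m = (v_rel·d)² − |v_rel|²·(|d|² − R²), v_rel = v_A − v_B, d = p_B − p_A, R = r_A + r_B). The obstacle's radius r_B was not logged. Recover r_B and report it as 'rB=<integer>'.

m = 15072
d = (0, 13);  v_rel = (7, -12),  |v_rel|² = 193
v_rel×d = (7)·(13) − (-12)·(0) = 91
since m = R²·193 − 91²:  R² = (8281 + 15072) / 193 = 121
R = √121 = 11  ⇒  r_B = 11 − 3 = 8

rB=8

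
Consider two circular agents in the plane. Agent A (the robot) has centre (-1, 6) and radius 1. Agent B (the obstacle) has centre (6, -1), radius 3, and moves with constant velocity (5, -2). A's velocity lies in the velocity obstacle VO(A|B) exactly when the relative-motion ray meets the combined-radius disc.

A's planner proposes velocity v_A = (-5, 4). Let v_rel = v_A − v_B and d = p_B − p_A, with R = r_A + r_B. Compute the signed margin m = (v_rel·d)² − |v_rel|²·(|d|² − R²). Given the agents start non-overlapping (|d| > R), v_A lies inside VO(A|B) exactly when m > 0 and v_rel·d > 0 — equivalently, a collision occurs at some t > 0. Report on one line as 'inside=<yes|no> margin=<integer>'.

d = (7, -7),  |d|² = 98;  R = 1+3 = 4,  c = 98−4² = 82
v_rel = (-10, 6),  |v_rel|² = 136;  v_rel·d = (-10)·(7) + (6)·(-7) = -112
136·t² + 224·t + 82 = 0  ⇒  m = (-112)² − 136·82 = 1392
m = 1392 > 0,  v_rel·d = -112 < 0  ⇒  outside

inside=no margin=1392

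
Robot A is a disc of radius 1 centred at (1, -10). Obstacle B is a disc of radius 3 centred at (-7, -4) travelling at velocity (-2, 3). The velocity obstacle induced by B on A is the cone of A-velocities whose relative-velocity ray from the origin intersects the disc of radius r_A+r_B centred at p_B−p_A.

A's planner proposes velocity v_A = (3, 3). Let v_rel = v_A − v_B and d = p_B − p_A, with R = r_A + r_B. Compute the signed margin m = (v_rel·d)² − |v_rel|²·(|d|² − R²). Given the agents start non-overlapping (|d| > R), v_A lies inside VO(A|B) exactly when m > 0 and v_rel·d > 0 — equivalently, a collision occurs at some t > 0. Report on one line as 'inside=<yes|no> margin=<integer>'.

d = (-8, 6),  |d|² = 100;  R = 1+3 = 4,  c = 100−4² = 84
v_rel = (5, 0),  |v_rel|² = 25;  v_rel·d = (5)·(-8) + (0)·(6) = -40
25·t² + 80·t + 84 = 0  ⇒  m = (-40)² − 25·84 = -500
m = -500 < 0,  v_rel·d = -40 < 0  ⇒  outside

inside=no margin=-500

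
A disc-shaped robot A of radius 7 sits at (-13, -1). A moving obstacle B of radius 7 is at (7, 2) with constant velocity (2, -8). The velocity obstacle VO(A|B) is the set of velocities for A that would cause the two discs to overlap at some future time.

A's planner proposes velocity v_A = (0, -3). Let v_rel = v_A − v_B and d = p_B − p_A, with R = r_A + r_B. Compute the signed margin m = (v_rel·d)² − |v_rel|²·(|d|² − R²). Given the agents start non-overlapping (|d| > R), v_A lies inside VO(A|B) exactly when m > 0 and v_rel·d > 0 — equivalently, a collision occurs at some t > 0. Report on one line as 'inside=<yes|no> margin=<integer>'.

d = (20, 3),  |d|² = 409;  R = 7+7 = 14,  c = 409−14² = 213
v_rel = (-2, 5),  |v_rel|² = 29;  v_rel·d = (-2)·(20) + (5)·(3) = -25
29·t² + 50·t + 213 = 0  ⇒  m = (-25)² − 29·213 = -5552
m = -5552 < 0,  v_rel·d = -25 < 0  ⇒  outside

inside=no margin=-5552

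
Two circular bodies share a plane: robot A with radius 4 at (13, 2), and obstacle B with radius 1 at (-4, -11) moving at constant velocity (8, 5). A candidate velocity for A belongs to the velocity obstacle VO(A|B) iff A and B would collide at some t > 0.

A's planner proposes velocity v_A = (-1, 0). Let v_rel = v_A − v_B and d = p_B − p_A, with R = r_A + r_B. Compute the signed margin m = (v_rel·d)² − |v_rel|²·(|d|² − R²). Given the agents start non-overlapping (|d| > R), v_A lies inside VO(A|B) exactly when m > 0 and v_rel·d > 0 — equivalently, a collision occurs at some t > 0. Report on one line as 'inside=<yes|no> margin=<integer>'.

d = (-17, -13),  |d|² = 458;  R = 4+1 = 5,  c = 458−5² = 433
v_rel = (-9, -5),  |v_rel|² = 106;  v_rel·d = (-9)·(-17) + (-5)·(-13) = 218
106·t² − 436·t + 433 = 0  ⇒  m = 218² − 106·433 = 1626
m = 1626 > 0,  v_rel·d = 218 > 0  ⇒  inside

inside=yes margin=1626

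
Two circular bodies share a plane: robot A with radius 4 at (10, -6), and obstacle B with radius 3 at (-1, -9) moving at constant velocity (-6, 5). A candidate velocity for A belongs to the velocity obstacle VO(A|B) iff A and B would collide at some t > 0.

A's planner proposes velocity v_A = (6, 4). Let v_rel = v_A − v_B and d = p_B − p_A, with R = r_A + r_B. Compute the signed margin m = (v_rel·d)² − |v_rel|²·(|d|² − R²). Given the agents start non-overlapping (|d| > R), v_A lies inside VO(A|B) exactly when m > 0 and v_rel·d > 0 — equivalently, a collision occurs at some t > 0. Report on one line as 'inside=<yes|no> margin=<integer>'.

d = (-11, -3),  |d|² = 130;  R = 4+3 = 7,  c = 130−7² = 81
v_rel = (12, -1),  |v_rel|² = 145;  v_rel·d = (12)·(-11) + (-1)·(-3) = -129
145·t² + 258·t + 81 = 0  ⇒  m = (-129)² − 145·81 = 4896
m = 4896 > 0,  v_rel·d = -129 < 0  ⇒  outside

inside=no margin=4896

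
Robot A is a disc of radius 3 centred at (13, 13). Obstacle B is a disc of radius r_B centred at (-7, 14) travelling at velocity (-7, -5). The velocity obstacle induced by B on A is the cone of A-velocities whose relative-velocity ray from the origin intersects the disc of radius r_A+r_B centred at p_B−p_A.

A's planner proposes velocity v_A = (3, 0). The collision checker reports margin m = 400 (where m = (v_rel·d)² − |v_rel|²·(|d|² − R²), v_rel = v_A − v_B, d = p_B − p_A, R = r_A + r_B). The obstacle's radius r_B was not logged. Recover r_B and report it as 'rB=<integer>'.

m = 400
d = (-20, 1);  v_rel = (10, 5),  |v_rel|² = 125
v_rel×d = (10)·(1) − (5)·(-20) = 110
since m = R²·125 − 110²:  R² = (12100 + 400) / 125 = 100
R = √100 = 10  ⇒  r_B = 10 − 3 = 7

rB=7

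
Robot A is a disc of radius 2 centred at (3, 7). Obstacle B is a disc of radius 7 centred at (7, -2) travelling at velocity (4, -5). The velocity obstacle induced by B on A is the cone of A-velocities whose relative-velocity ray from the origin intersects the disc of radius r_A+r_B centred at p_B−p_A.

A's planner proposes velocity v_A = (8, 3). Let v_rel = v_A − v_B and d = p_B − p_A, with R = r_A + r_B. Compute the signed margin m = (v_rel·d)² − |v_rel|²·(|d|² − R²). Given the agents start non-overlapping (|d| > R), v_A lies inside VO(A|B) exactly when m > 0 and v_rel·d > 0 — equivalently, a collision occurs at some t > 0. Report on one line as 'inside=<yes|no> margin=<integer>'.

d = (4, -9),  |d|² = 97;  R = 2+7 = 9,  c = 97−9² = 16
v_rel = (4, 8),  |v_rel|² = 80;  v_rel·d = (4)·(4) + (8)·(-9) = -56
80·t² + 112·t + 16 = 0  ⇒  m = (-56)² − 80·16 = 1856
m = 1856 > 0,  v_rel·d = -56 < 0  ⇒  outside

inside=no margin=1856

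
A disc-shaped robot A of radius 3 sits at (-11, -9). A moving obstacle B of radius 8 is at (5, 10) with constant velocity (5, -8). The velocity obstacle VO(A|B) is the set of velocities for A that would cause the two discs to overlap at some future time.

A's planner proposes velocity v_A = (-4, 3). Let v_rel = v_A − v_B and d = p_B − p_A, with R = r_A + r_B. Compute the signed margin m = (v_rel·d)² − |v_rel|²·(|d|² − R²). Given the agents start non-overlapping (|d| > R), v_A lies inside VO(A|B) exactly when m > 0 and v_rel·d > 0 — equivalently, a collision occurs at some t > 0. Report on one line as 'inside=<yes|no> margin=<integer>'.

d = (16, 19),  |d|² = 617;  R = 3+8 = 11,  c = 617−11² = 496
v_rel = (-9, 11),  |v_rel|² = 202;  v_rel·d = (-9)·(16) + (11)·(19) = 65
202·t² − 130·t + 496 = 0  ⇒  m = 65² − 202·496 = -95967
m = -95967 < 0,  v_rel·d = 65 > 0  ⇒  outside

inside=no margin=-95967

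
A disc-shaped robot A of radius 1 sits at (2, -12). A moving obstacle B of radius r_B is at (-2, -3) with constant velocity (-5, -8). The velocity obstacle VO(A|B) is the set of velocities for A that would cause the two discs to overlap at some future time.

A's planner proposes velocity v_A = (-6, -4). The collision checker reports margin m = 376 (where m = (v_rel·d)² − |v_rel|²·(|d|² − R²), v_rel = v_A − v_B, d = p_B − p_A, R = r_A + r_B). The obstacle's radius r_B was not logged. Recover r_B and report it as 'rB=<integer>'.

m = 376
d = (-4, 9);  v_rel = (-1, 4),  |v_rel|² = 17
v_rel×d = (-1)·(9) − (4)·(-4) = 7
since m = R²·17 − 7²:  R² = (49 + 376) / 17 = 25
R = √25 = 5  ⇒  r_B = 5 − 1 = 4

rB=4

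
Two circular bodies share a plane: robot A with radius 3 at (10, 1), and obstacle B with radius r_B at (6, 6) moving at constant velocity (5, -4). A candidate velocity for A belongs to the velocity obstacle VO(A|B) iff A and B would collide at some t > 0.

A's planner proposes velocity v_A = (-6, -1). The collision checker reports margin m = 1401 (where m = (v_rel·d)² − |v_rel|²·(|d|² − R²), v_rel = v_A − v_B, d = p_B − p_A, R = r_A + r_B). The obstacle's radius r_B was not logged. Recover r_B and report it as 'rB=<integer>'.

m = 1401
d = (-4, 5);  v_rel = (-11, 3),  |v_rel|² = 130
v_rel×d = (-11)·(5) − (3)·(-4) = -43
since m = R²·130 − (-43)²:  R² = (1849 + 1401) / 130 = 25
R = √25 = 5  ⇒  r_B = 5 − 3 = 2

rB=2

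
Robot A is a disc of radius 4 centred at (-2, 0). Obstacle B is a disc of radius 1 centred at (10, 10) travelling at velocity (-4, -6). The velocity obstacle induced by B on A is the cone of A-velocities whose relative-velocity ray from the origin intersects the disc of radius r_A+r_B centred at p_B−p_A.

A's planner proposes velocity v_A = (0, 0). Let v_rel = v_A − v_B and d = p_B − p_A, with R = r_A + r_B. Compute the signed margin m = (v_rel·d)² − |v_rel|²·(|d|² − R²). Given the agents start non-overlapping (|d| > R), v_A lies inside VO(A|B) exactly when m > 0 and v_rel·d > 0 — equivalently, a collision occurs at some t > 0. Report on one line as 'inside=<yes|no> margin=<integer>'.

d = (12, 10),  |d|² = 244;  R = 4+1 = 5,  c = 244−5² = 219
v_rel = (4, 6),  |v_rel|² = 52;  v_rel·d = (4)·(12) + (6)·(10) = 108
52·t² − 216·t + 219 = 0  ⇒  m = 108² − 52·219 = 276
m = 276 > 0,  v_rel·d = 108 > 0  ⇒  inside

inside=yes margin=276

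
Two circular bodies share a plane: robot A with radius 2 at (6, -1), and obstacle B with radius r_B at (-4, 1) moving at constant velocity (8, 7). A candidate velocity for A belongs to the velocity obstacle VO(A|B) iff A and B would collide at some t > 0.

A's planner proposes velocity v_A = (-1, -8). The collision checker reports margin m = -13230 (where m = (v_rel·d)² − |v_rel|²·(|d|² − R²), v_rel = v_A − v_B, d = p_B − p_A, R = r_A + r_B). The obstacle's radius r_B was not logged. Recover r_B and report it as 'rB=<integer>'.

m = -13230
d = (-10, 2);  v_rel = (-9, -15),  |v_rel|² = 306
v_rel×d = (-9)·(2) − (-15)·(-10) = -168
since m = R²·306 − (-168)²:  R² = (28224 + -13230) / 306 = 49
R = √49 = 7  ⇒  r_B = 7 − 2 = 5

rB=5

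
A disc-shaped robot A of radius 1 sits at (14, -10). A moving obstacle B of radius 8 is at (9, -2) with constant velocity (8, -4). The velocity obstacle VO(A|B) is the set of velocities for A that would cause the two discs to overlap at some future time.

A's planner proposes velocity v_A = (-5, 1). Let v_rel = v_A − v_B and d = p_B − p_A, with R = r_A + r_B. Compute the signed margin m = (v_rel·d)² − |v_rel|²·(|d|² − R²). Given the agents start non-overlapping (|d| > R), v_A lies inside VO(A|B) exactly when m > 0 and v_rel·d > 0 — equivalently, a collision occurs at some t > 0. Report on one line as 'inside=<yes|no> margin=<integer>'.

d = (-5, 8),  |d|² = 89;  R = 1+8 = 9,  c = 89−9² = 8
v_rel = (-13, 5),  |v_rel|² = 194;  v_rel·d = (-13)·(-5) + (5)·(8) = 105
194·t² − 210·t + 8 = 0  ⇒  m = 105² − 194·8 = 9473
m = 9473 > 0,  v_rel·d = 105 > 0  ⇒  inside

inside=yes margin=9473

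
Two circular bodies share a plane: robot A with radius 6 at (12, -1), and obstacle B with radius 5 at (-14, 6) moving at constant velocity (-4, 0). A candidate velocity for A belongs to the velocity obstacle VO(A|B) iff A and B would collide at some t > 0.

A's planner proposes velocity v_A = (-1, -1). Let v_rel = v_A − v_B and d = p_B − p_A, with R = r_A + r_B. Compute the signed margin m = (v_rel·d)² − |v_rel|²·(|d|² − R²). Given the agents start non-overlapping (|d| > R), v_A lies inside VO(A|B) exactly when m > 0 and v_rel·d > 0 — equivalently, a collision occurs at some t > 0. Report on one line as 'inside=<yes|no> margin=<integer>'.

d = (-26, 7),  |d|² = 725;  R = 6+5 = 11,  c = 725−11² = 604
v_rel = (3, -1),  |v_rel|² = 10;  v_rel·d = (3)·(-26) + (-1)·(7) = -85
10·t² + 170·t + 604 = 0  ⇒  m = (-85)² − 10·604 = 1185
m = 1185 > 0,  v_rel·d = -85 < 0  ⇒  outside

inside=no margin=1185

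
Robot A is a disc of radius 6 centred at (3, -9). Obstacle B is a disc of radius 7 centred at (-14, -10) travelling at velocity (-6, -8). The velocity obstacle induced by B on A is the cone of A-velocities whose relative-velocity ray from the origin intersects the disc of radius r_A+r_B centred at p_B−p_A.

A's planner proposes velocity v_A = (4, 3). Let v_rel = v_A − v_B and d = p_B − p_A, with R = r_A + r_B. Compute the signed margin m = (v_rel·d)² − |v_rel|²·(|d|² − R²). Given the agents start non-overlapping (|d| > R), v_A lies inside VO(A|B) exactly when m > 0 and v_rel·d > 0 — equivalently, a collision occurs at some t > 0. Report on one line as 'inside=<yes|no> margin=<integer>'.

d = (-17, -1),  |d|² = 290;  R = 6+7 = 13,  c = 290−13² = 121
v_rel = (10, 11),  |v_rel|² = 221;  v_rel·d = (10)·(-17) + (11)·(-1) = -181
221·t² + 362·t + 121 = 0  ⇒  m = (-181)² − 221·121 = 6020
m = 6020 > 0,  v_rel·d = -181 < 0  ⇒  outside

inside=no margin=6020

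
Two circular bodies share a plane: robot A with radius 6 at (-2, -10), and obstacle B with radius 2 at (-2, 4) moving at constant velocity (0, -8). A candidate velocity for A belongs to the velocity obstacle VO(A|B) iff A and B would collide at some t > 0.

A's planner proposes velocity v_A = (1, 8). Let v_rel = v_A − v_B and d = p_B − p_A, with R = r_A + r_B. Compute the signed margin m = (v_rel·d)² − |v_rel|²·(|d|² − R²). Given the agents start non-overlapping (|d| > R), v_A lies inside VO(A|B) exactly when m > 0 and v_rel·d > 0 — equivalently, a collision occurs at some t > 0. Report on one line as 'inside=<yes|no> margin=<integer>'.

d = (0, 14),  |d|² = 196;  R = 6+2 = 8,  c = 196−8² = 132
v_rel = (1, 16),  |v_rel|² = 257;  v_rel·d = (1)·(0) + (16)·(14) = 224
257·t² − 448·t + 132 = 0  ⇒  m = 224² − 257·132 = 16252
m = 16252 > 0,  v_rel·d = 224 > 0  ⇒  inside

inside=yes margin=16252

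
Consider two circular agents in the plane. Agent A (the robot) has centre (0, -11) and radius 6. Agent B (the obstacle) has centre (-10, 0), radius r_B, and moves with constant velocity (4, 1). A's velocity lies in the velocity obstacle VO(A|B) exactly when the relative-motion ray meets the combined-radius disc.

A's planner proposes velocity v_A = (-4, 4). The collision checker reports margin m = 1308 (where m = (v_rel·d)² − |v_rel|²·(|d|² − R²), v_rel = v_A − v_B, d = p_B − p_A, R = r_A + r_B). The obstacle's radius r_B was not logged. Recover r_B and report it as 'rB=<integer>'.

m = 1308
d = (-10, 11);  v_rel = (-8, 3),  |v_rel|² = 73
v_rel×d = (-8)·(11) − (3)·(-10) = -58
since m = R²·73 − (-58)²:  R² = (3364 + 1308) / 73 = 64
R = √64 = 8  ⇒  r_B = 8 − 6 = 2

rB=2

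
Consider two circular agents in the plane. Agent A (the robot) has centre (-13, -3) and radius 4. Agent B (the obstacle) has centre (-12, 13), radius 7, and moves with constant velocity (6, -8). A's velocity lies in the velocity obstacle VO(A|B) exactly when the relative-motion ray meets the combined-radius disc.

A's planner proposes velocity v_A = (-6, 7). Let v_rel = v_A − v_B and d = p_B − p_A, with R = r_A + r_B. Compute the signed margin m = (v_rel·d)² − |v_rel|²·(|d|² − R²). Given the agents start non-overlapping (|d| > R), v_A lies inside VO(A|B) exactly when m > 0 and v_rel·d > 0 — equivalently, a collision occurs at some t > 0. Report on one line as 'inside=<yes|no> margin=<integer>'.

d = (1, 16),  |d|² = 257;  R = 4+7 = 11,  c = 257−11² = 136
v_rel = (-12, 15),  |v_rel|² = 369;  v_rel·d = (-12)·(1) + (15)·(16) = 228
369·t² − 456·t + 136 = 0  ⇒  m = 228² − 369·136 = 1800
m = 1800 > 0,  v_rel·d = 228 > 0  ⇒  inside

inside=yes margin=1800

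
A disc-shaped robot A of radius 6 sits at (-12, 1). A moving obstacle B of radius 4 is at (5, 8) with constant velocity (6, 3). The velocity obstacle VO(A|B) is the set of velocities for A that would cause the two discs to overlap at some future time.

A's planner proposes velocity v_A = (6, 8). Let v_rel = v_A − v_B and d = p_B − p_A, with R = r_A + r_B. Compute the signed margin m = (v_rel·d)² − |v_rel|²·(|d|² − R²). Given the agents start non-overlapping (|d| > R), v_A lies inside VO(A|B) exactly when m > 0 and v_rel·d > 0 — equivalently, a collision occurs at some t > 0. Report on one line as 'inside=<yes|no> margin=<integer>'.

d = (17, 7),  |d|² = 338;  R = 6+4 = 10,  c = 338−10² = 238
v_rel = (0, 5),  |v_rel|² = 25;  v_rel·d = (0)·(17) + (5)·(7) = 35
25·t² − 70·t + 238 = 0  ⇒  m = 35² − 25·238 = -4725
m = -4725 < 0,  v_rel·d = 35 > 0  ⇒  outside

inside=no margin=-4725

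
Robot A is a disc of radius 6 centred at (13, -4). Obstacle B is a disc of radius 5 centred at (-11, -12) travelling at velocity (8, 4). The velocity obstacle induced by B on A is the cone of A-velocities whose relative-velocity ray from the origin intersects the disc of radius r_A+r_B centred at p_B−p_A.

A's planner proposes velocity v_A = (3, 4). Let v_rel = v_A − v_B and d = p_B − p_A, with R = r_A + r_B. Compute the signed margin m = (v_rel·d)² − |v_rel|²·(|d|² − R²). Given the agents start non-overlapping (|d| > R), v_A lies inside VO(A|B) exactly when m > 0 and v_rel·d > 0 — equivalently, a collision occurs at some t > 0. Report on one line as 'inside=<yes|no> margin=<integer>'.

d = (-24, -8),  |d|² = 640;  R = 6+5 = 11,  c = 640−11² = 519
v_rel = (-5, 0),  |v_rel|² = 25;  v_rel·d = (-5)·(-24) + (0)·(-8) = 120
25·t² − 240·t + 519 = 0  ⇒  m = 120² − 25·519 = 1425
m = 1425 > 0,  v_rel·d = 120 > 0  ⇒  inside

inside=yes margin=1425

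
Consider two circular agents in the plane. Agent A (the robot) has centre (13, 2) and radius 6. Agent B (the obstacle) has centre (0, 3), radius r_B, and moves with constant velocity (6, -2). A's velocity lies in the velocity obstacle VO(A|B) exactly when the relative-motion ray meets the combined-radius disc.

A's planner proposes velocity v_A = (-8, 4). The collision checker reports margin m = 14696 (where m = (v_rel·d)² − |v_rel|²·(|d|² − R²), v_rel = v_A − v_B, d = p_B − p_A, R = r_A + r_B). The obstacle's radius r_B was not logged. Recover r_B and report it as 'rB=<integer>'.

m = 14696
d = (-13, 1);  v_rel = (-14, 6),  |v_rel|² = 232
v_rel×d = (-14)·(1) − (6)·(-13) = 64
since m = R²·232 − 64²:  R² = (4096 + 14696) / 232 = 81
R = √81 = 9  ⇒  r_B = 9 − 6 = 3

rB=3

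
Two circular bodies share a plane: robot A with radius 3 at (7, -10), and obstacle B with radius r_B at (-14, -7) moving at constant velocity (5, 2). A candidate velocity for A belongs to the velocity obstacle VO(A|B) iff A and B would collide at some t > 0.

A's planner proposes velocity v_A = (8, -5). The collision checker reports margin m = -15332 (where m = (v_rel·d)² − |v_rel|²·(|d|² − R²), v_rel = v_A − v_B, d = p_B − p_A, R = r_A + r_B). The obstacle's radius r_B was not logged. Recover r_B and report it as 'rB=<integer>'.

m = -15332
d = (-21, 3);  v_rel = (3, -7),  |v_rel|² = 58
v_rel×d = (3)·(3) − (-7)·(-21) = -138
since m = R²·58 − (-138)²:  R² = (19044 + -15332) / 58 = 64
R = √64 = 8  ⇒  r_B = 8 − 3 = 5

rB=5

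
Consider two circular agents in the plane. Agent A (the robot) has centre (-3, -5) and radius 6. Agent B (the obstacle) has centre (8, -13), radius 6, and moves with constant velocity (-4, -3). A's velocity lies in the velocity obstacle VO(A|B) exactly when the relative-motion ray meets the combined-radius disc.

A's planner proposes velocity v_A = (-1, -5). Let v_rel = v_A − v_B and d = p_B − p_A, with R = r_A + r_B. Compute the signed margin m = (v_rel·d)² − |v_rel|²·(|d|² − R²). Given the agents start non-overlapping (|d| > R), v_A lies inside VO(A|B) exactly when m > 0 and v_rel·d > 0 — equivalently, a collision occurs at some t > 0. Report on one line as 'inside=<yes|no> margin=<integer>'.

d = (11, -8),  |d|² = 185;  R = 6+6 = 12,  c = 185−12² = 41
v_rel = (3, -2),  |v_rel|² = 13;  v_rel·d = (3)·(11) + (-2)·(-8) = 49
13·t² − 98·t + 41 = 0  ⇒  m = 49² − 13·41 = 1868
m = 1868 > 0,  v_rel·d = 49 > 0  ⇒  inside

inside=yes margin=1868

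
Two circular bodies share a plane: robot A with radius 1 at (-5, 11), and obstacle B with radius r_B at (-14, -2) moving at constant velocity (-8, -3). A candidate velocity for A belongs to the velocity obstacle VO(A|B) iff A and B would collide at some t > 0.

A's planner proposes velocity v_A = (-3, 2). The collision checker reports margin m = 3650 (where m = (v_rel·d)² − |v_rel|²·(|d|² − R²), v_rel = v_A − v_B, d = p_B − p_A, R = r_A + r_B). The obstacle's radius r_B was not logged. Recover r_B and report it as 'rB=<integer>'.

m = 3650
d = (-9, -13);  v_rel = (5, 5),  |v_rel|² = 50
v_rel×d = (5)·(-13) − (5)·(-9) = -20
since m = R²·50 − (-20)²:  R² = (400 + 3650) / 50 = 81
R = √81 = 9  ⇒  r_B = 9 − 1 = 8

rB=8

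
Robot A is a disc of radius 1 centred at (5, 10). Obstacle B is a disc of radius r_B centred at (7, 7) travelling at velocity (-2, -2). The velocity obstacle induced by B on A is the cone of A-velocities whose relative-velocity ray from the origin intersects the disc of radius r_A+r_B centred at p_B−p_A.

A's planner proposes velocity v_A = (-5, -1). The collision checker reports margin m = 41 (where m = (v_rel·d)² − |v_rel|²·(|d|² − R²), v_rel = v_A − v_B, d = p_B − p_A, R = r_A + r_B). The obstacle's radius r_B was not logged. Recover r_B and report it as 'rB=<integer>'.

m = 41
d = (2, -3);  v_rel = (-3, 1),  |v_rel|² = 10
v_rel×d = (-3)·(-3) − (1)·(2) = 7
since m = R²·10 − 7²:  R² = (49 + 41) / 10 = 9
R = √9 = 3  ⇒  r_B = 3 − 1 = 2

rB=2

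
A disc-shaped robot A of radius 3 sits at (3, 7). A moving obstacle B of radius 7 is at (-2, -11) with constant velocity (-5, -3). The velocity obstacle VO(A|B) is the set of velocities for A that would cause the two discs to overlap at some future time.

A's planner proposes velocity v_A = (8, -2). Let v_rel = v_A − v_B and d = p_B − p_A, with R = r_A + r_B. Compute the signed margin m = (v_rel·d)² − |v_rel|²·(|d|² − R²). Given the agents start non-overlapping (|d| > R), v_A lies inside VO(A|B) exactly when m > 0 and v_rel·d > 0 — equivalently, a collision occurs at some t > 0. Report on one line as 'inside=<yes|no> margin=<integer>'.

d = (-5, -18),  |d|² = 349;  R = 3+7 = 10,  c = 349−10² = 249
v_rel = (13, 1),  |v_rel|² = 170;  v_rel·d = (13)·(-5) + (1)·(-18) = -83
170·t² + 166·t + 249 = 0  ⇒  m = (-83)² − 170·249 = -35441
m = -35441 < 0,  v_rel·d = -83 < 0  ⇒  outside

inside=no margin=-35441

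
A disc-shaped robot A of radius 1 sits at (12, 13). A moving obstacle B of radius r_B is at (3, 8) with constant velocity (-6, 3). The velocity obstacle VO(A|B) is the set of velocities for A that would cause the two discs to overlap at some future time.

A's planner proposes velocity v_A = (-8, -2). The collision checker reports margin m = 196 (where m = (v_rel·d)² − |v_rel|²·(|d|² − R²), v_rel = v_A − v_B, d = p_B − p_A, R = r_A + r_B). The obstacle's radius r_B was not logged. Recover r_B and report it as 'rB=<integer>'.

m = 196
d = (-9, -5);  v_rel = (-2, -5),  |v_rel|² = 29
v_rel×d = (-2)·(-5) − (-5)·(-9) = -35
since m = R²·29 − (-35)²:  R² = (1225 + 196) / 29 = 49
R = √49 = 7  ⇒  r_B = 7 − 1 = 6

rB=6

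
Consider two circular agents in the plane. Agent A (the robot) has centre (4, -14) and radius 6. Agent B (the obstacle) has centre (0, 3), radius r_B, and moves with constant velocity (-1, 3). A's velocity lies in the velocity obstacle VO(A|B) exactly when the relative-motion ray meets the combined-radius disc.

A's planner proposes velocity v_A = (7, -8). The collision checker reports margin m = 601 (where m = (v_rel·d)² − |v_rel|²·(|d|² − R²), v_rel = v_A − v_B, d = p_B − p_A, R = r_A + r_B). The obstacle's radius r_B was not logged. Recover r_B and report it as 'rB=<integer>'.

m = 601
d = (-4, 17);  v_rel = (8, -11),  |v_rel|² = 185
v_rel×d = (8)·(17) − (-11)·(-4) = 92
since m = R²·185 − 92²:  R² = (8464 + 601) / 185 = 49
R = √49 = 7  ⇒  r_B = 7 − 6 = 1

rB=1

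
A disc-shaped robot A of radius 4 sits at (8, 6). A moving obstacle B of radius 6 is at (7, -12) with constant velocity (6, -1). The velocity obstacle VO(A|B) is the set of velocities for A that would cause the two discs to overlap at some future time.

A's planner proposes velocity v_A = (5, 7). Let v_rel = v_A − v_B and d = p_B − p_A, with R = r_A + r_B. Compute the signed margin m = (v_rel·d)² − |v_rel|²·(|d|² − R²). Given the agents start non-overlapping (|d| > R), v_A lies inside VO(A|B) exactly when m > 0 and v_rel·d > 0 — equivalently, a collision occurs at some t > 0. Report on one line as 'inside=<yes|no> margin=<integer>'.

d = (-1, -18),  |d|² = 325;  R = 4+6 = 10,  c = 325−10² = 225
v_rel = (-1, 8),  |v_rel|² = 65;  v_rel·d = (-1)·(-1) + (8)·(-18) = -143
65·t² + 286·t + 225 = 0  ⇒  m = (-143)² − 65·225 = 5824
m = 5824 > 0,  v_rel·d = -143 < 0  ⇒  outside

inside=no margin=5824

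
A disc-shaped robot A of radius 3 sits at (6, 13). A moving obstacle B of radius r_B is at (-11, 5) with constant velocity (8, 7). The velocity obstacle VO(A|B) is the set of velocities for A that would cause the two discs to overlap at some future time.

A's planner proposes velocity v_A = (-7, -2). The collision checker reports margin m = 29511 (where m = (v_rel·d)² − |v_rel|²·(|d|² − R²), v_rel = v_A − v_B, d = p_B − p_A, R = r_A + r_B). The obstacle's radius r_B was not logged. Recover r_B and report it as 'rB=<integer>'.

m = 29511
d = (-17, -8);  v_rel = (-15, -9),  |v_rel|² = 306
v_rel×d = (-15)·(-8) − (-9)·(-17) = -33
since m = R²·306 − (-33)²:  R² = (1089 + 29511) / 306 = 100
R = √100 = 10  ⇒  r_B = 10 − 3 = 7

rB=7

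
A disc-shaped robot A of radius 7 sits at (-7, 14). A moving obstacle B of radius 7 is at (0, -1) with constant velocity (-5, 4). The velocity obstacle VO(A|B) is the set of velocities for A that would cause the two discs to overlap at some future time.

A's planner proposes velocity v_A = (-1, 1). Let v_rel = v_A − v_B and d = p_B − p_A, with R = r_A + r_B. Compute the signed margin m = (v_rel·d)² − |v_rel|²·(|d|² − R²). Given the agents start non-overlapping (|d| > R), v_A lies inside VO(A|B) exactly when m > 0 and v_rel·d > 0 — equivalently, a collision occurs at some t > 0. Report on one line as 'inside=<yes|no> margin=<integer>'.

d = (7, -15),  |d|² = 274;  R = 7+7 = 14,  c = 274−14² = 78
v_rel = (4, -3),  |v_rel|² = 25;  v_rel·d = (4)·(7) + (-3)·(-15) = 73
25·t² − 146·t + 78 = 0  ⇒  m = 73² − 25·78 = 3379
m = 3379 > 0,  v_rel·d = 73 > 0  ⇒  inside

inside=yes margin=3379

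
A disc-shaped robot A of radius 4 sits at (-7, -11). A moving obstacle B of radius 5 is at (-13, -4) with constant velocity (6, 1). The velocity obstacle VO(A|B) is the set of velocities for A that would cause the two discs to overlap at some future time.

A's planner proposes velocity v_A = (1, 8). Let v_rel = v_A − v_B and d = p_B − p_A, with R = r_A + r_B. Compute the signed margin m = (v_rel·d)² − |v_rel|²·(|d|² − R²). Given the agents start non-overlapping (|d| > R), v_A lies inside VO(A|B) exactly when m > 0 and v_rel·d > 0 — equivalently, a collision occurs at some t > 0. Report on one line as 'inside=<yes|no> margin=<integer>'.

d = (-6, 7),  |d|² = 85;  R = 4+5 = 9,  c = 85−9² = 4
v_rel = (-5, 7),  |v_rel|² = 74;  v_rel·d = (-5)·(-6) + (7)·(7) = 79
74·t² − 158·t + 4 = 0  ⇒  m = 79² − 74·4 = 5945
m = 5945 > 0,  v_rel·d = 79 > 0  ⇒  inside

inside=yes margin=5945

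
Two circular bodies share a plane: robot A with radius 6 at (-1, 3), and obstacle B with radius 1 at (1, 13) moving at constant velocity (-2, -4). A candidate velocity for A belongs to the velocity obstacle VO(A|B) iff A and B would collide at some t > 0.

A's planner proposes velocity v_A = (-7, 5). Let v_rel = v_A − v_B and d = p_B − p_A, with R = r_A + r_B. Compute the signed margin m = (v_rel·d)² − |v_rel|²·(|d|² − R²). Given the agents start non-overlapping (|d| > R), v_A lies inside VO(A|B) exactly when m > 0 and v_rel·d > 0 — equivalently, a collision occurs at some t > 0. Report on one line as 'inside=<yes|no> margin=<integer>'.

d = (2, 10),  |d|² = 104;  R = 6+1 = 7,  c = 104−7² = 55
v_rel = (-5, 9),  |v_rel|² = 106;  v_rel·d = (-5)·(2) + (9)·(10) = 80
106·t² − 160·t + 55 = 0  ⇒  m = 80² − 106·55 = 570
m = 570 > 0,  v_rel·d = 80 > 0  ⇒  inside

inside=yes margin=570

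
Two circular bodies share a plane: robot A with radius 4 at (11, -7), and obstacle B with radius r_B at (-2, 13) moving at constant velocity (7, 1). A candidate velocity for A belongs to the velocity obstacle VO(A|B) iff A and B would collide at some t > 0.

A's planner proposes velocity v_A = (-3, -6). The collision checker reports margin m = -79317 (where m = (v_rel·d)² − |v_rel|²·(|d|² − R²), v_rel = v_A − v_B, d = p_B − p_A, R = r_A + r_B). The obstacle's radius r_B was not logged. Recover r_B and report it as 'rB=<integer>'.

m = -79317
d = (-13, 20);  v_rel = (-10, -7),  |v_rel|² = 149
v_rel×d = (-10)·(20) − (-7)·(-13) = -291
since m = R²·149 − (-291)²:  R² = (84681 + -79317) / 149 = 36
R = √36 = 6  ⇒  r_B = 6 − 4 = 2

rB=2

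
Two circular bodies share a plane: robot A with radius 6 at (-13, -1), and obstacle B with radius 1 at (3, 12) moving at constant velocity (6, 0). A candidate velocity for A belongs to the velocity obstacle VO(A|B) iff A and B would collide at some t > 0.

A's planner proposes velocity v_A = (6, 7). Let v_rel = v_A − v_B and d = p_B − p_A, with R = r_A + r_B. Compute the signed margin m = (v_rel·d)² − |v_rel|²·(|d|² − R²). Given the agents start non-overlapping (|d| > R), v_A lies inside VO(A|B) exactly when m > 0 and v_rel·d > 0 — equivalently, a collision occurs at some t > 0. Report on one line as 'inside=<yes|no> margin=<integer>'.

d = (16, 13),  |d|² = 425;  R = 6+1 = 7,  c = 425−7² = 376
v_rel = (0, 7),  |v_rel|² = 49;  v_rel·d = (0)·(16) + (7)·(13) = 91
49·t² − 182·t + 376 = 0  ⇒  m = 91² − 49·376 = -10143
m = -10143 < 0,  v_rel·d = 91 > 0  ⇒  outside

inside=no margin=-10143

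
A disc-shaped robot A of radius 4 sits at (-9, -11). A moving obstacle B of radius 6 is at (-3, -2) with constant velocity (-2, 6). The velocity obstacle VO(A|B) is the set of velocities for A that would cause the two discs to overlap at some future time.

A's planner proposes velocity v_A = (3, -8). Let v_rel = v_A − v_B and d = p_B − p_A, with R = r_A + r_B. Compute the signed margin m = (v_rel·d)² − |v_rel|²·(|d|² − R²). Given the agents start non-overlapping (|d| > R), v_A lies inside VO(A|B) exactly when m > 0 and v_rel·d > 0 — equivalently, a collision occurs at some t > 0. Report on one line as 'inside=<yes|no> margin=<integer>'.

d = (6, 9),  |d|² = 117;  R = 4+6 = 10,  c = 117−10² = 17
v_rel = (5, -14),  |v_rel|² = 221;  v_rel·d = (5)·(6) + (-14)·(9) = -96
221·t² + 192·t + 17 = 0  ⇒  m = (-96)² − 221·17 = 5459
m = 5459 > 0,  v_rel·d = -96 < 0  ⇒  outside

inside=no margin=5459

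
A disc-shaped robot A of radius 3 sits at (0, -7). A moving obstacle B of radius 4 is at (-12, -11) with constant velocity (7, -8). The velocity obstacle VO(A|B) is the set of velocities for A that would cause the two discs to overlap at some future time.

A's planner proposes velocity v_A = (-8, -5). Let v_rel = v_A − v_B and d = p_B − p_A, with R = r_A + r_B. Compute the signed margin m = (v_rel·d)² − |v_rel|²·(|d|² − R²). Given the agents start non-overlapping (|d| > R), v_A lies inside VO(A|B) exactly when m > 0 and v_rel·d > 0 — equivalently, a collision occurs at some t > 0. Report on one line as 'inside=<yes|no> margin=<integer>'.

d = (-12, -4),  |d|² = 160;  R = 3+4 = 7,  c = 160−7² = 111
v_rel = (-15, 3),  |v_rel|² = 234;  v_rel·d = (-15)·(-12) + (3)·(-4) = 168
234·t² − 336·t + 111 = 0  ⇒  m = 168² − 234·111 = 2250
m = 2250 > 0,  v_rel·d = 168 > 0  ⇒  inside

inside=yes margin=2250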